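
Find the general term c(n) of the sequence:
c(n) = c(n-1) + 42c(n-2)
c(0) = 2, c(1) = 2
Characteristic equation: x² - x - 42 = 0, which factors as (x - (7))(x - (-6)) = 0.
Roots r₁ = 7, r₂ = -6 (distinct).
General solution: c(n) = A·(7)^n + B·(-6)^n.
From c(0) = 2: A + B = 2.
From c(1) = 2: 7A - 6B = 2.
Solving: A = \frac{14}{13}, B = \frac{12}{13}.
So c(n) = \frac{12 \left(-6\right)^{n}}{13} + \frac{14 \cdot 7^{n}}{13}.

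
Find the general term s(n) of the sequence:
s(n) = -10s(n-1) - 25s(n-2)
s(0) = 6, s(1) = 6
Characteristic equation: x² + 10x + 25 = 0, which is (x - (-5))².
Repeated root r = -5.
General solution: s(n) = (A + Bn)·(-5)^n.
From s(0) = 6: A = 6.
From s(1) = 6: (A + B)·(-5) = 6 ⇒ B = - \frac{36}{5}.
So s(n) = \left(6 - \frac{36 n}{5}\right) \cdot (-5)^n.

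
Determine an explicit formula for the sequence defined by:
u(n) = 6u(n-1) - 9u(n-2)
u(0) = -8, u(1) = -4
Characteristic equation: x² - 6x + 9 = 0, which is (x - (3))².
Repeated root r = 3.
General solution: u(n) = (A + Bn)·(3)^n.
From u(0) = -8: A = -8.
From u(1) = -4: (A + B)·(3) = -4 ⇒ B = \frac{20}{3}.
So u(n) = \left(\frac{20 n}{3} - 8\right) \cdot (3)^n.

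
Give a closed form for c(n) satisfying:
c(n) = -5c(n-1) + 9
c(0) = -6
First-order linear non-homogeneous.
Homogeneous solution: c_h(n) = A·(-5)^n.
Try constant particular solution c_p = K: K = -5K + 9 ⇒ K = \frac{3}{2}.
General: c(n) = A·(-5)^n + \frac{3}{2}.
Apply c(0) = -6: A + \frac{3}{2} = -6 ⇒ A = - \frac{15}{2}.
So c(n) = \frac{3}{2} - \frac{15 \left(-5\right)^{n}}{2}.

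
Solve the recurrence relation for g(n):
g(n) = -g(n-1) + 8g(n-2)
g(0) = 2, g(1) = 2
Characteristic equation: x² + x - 8 = 0.
Discriminant Δ = (-1)² + 4·(8) = 33.
Roots r₁,₂ = (-1 ± √33)/2, so r₁ = - \frac{1}{2} + \frac{\sqrt{33}}{2}, r₂ = - \frac{\sqrt{33}}{2} - \frac{1}{2}.
General solution: g(n) = A·r₁^n + B·r₂^n.
From the initial conditions, A + B = 2 and r₁A + r₂B = 2.
Since r₁ - r₂ = √33: A = (2 - (2)r₂)/√33 = \frac{\sqrt{33}}{11} + 1, and B = 2 - A = 1 - \frac{\sqrt{33}}{11}.
So g(n) = \left(\frac{\sqrt{33}}{11} + 1\right)\left(- \frac{1}{2} + \frac{\sqrt{33}}{2}\right)^n + \left(1 - \frac{\sqrt{33}}{11}\right)\left(- \frac{\sqrt{33}}{2} - \frac{1}{2}\right)^n.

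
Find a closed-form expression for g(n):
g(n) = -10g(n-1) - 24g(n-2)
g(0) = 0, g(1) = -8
Characteristic equation: x² + 10x + 24 = 0, which factors as (x - (-6))(x - (-4)) = 0.
Roots r₁ = -6, r₂ = -4 (distinct).
General solution: g(n) = A·(-6)^n + B·(-4)^n.
From g(0) = 0: A + B = 0.
From g(1) = -8: -6A - 4B = -8.
Solving: A = 4, B = -4.
So g(n) = - 4 \left(-4\right)^{n} + 4 \left(-6\right)^{n}.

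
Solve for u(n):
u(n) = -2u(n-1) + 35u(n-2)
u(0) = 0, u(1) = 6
Characteristic equation: x² + 2x - 35 = 0, which factors as (x - (-7))(x - (5)) = 0.
Roots r₁ = -7, r₂ = 5 (distinct).
General solution: u(n) = A·(-7)^n + B·(5)^n.
From u(0) = 0: A + B = 0.
From u(1) = 6: -7A + 5B = 6.
Solving: A = - \frac{1}{2}, B = \frac{1}{2}.
So u(n) = - \frac{\left(-7\right)^{n}}{2} + \frac{5^{n}}{2}.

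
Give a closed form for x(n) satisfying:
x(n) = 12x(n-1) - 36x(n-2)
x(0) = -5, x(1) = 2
Characteristic equation: x² - 12x + 36 = 0, which is (x - (6))².
Repeated root r = 6.
General solution: x(n) = (A + Bn)·(6)^n.
From x(0) = -5: A = -5.
From x(1) = 2: (A + B)·(6) = 2 ⇒ B = \frac{16}{3}.
So x(n) = \left(\frac{16 n}{3} - 5\right) \cdot (6)^n.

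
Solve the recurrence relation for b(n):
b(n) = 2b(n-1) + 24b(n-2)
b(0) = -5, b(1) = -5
Characteristic equation: x² - 2x - 24 = 0, which factors as (x - (6))(x - (-4)) = 0.
Roots r₁ = 6, r₂ = -4 (distinct).
General solution: b(n) = A·(6)^n + B·(-4)^n.
From b(0) = -5: A + B = -5.
From b(1) = -5: 6A - 4B = -5.
Solving: A = - \frac{5}{2}, B = - \frac{5}{2}.
So b(n) = - \frac{5 \left(-4\right)^{n}}{2} - \frac{5 \cdot 6^{n}}{2}.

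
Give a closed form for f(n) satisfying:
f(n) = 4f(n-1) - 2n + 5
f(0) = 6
First-order linear with linear forcing.
Homogeneous solution: f_h(n) = A·(4)^n.
Try particular f_p(n) = pn + q. Substituting:
  pn + q = 4(p(n-1) + q) - 2n + 5.
Matching the n-coefficient: p = 4p - 2 ⇒ p = \frac{2}{3}.
Matching constants: q = -4p + 4q + 5 ⇒ q = - \frac{7}{9}.
General: f(n) = A·(4)^n + \frac{2 n}{3} - \frac{7}{9}.
Apply f(0) = 6: A - \frac{7}{9} = 6 ⇒ A = \frac{61}{9}.
So f(n) = \frac{61 \cdot 4^{n}}{9} + \frac{2 n}{3} - \frac{7}{9}.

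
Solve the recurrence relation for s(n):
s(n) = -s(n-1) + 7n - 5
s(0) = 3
First-order linear with linear forcing.
Homogeneous solution: s_h(n) = A·(-1)^n.
Try particular s_p(n) = pn + q. Substituting:
  pn + q = -(p(n-1) + q) + 7n - 5.
Matching the n-coefficient: p = -p + 7 ⇒ p = \frac{7}{2}.
Matching constants: q = p - q - 5 ⇒ q = - \frac{3}{4}.
General: s(n) = A·(-1)^n + \frac{7 n}{2} - \frac{3}{4}.
Apply s(0) = 3: A - \frac{3}{4} = 3 ⇒ A = \frac{15}{4}.
So s(n) = \frac{15 \left(-1\right)^{n}}{4} + \frac{7 n}{2} - \frac{3}{4}.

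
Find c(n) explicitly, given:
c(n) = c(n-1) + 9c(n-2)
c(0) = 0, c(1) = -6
Characteristic equation: x² - x - 9 = 0.
Discriminant Δ = (1)² + 4·(9) = 37.
Roots r₁,₂ = (1 ± √37)/2, so r₁ = \frac{1}{2} + \frac{\sqrt{37}}{2}, r₂ = \frac{1}{2} - \frac{\sqrt{37}}{2}.
General solution: c(n) = A·r₁^n + B·r₂^n.
From the initial conditions, A + B = 0 and r₁A + r₂B = -6.
Since r₁ - r₂ = √37: A = (-6 - (0)r₂)/√37 = - \frac{6 \sqrt{37}}{37}, and B = 0 - A = \frac{6 \sqrt{37}}{37}.
So c(n) = \left(- \frac{6 \sqrt{37}}{37}\right)\left(\frac{1}{2} + \frac{\sqrt{37}}{2}\right)^n + \left(\frac{6 \sqrt{37}}{37}\right)\left(\frac{1}{2} - \frac{\sqrt{37}}{2}\right)^n.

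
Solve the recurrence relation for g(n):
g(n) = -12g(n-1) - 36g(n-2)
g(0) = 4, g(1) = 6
Characteristic equation: x² + 12x + 36 = 0, which is (x - (-6))².
Repeated root r = -6.
General solution: g(n) = (A + Bn)·(-6)^n.
From g(0) = 4: A = 4.
From g(1) = 6: (A + B)·(-6) = 6 ⇒ B = -5.
So g(n) = \left(4 - 5 n\right) \cdot (-6)^n.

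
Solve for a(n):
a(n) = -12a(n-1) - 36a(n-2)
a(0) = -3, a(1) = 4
Characteristic equation: x² + 12x + 36 = 0, which is (x - (-6))².
Repeated root r = -6.
General solution: a(n) = (A + Bn)·(-6)^n.
From a(0) = -3: A = -3.
From a(1) = 4: (A + B)·(-6) = 4 ⇒ B = \frac{7}{3}.
So a(n) = \left(\frac{7 n}{3} - 3\right) \cdot (-6)^n.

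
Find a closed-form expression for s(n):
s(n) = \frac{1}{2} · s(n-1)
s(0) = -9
Pure geometric recurrence with ratio \frac{1}{2}.
By induction s(n) = s(0) · (\frac{1}{2})^n = - 9 \cdot 2^{- n}.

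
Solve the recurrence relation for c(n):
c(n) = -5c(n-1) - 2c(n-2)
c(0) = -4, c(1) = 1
Characteristic equation: x² + 5x + 2 = 0.
Discriminant Δ = (-5)² + 4·(-2) = 17.
Roots r₁,₂ = (-5 ± √17)/2, so r₁ = - \frac{5}{2} + \frac{\sqrt{17}}{2}, r₂ = - \frac{5}{2} - \frac{\sqrt{17}}{2}.
General solution: c(n) = A·r₁^n + B·r₂^n.
From the initial conditions, A + B = -4 and r₁A + r₂B = 1.
Since r₁ - r₂ = √17: A = (1 - (-4)r₂)/√17 = - \frac{9 \sqrt{17}}{17} - 2, and B = -4 - A = -2 + \frac{9 \sqrt{17}}{17}.
So c(n) = \left(- \frac{9 \sqrt{17}}{17} - 2\right)\left(- \frac{5}{2} + \frac{\sqrt{17}}{2}\right)^n + \left(-2 + \frac{9 \sqrt{17}}{17}\right)\left(- \frac{5}{2} - \frac{\sqrt{17}}{2}\right)^n.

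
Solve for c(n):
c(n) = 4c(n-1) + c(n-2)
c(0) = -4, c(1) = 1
Characteristic equation: x² - 4x - 1 = 0.
Discriminant Δ = (4)² + 4·(1) = 20.
Roots r₁,₂ = (4 ± √20)/2, so r₁ = 2 + \sqrt{5}, r₂ = 2 - \sqrt{5}.
General solution: c(n) = A·r₁^n + B·r₂^n.
From the initial conditions, A + B = -4 and r₁A + r₂B = 1.
Since r₁ - r₂ = √20: A = (1 - (-4)r₂)/√20 = -2 + \frac{9 \sqrt{5}}{10}, and B = -4 - A = - \frac{9 \sqrt{5}}{10} - 2.
So c(n) = \left(-2 + \frac{9 \sqrt{5}}{10}\right)\left(2 + \sqrt{5}\right)^n + \left(- \frac{9 \sqrt{5}}{10} - 2\right)\left(2 - \sqrt{5}\right)^n.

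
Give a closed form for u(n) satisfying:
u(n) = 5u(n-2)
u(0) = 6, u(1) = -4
Characteristic equation: x² - 5 = 0.
Discriminant Δ = (0)² + 4·(5) = 20.
Roots r₁,₂ = (0 ± √20)/2, so r₁ = \sqrt{5}, r₂ = - \sqrt{5}.
General solution: u(n) = A·r₁^n + B·r₂^n.
From the initial conditions, A + B = 6 and r₁A + r₂B = -4.
Since r₁ - r₂ = √20: A = (-4 - (6)r₂)/√20 = 3 - \frac{2 \sqrt{5}}{5}, and B = 6 - A = \frac{2 \sqrt{5}}{5} + 3.
So u(n) = \left(3 - \frac{2 \sqrt{5}}{5}\right)\left(\sqrt{5}\right)^n + \left(\frac{2 \sqrt{5}}{5} + 3\right)\left(- \sqrt{5}\right)^n.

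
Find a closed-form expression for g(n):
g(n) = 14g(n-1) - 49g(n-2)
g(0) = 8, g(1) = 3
Characteristic equation: x² - 14x + 49 = 0, which is (x - (7))².
Repeated root r = 7.
General solution: g(n) = (A + Bn)·(7)^n.
From g(0) = 8: A = 8.
From g(1) = 3: (A + B)·(7) = 3 ⇒ B = - \frac{53}{7}.
So g(n) = \left(8 - \frac{53 n}{7}\right) \cdot (7)^n.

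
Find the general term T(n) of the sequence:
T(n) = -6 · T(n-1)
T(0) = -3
Pure geometric recurrence with ratio -6.
By induction T(n) = T(0) · (-6)^n = - 3 \left(-6\right)^{n}.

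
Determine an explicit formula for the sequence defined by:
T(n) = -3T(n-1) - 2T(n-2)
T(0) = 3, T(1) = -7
Characteristic equation: x² + 3x + 2 = 0, which factors as (x - (-2))(x - (-1)) = 0.
Roots r₁ = -2, r₂ = -1 (distinct).
General solution: T(n) = A·(-2)^n + B·(-1)^n.
From T(0) = 3: A + B = 3.
From T(1) = -7: -2A - B = -7.
Solving: A = 4, B = -1.
So T(n) = - \left(-1\right)^{n} + 4 \left(-2\right)^{n}.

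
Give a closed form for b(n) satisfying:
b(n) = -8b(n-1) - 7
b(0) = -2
First-order linear non-homogeneous.
Homogeneous solution: b_h(n) = A·(-8)^n.
Try constant particular solution b_p = K: K = -8K - 7 ⇒ K = - \frac{7}{9}.
General: b(n) = A·(-8)^n - \frac{7}{9}.
Apply b(0) = -2: A - \frac{7}{9} = -2 ⇒ A = - \frac{11}{9}.
So b(n) = - \frac{11 \left(-8\right)^{n}}{9} - \frac{7}{9}.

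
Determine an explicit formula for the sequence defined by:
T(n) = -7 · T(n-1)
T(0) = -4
Pure geometric recurrence with ratio -7.
By induction T(n) = T(0) · (-7)^n = - 4 \left(-7\right)^{n}.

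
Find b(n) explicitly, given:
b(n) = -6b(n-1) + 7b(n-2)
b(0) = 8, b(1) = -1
Characteristic equation: x² + 6x - 7 = 0, which factors as (x - (1))(x - (-7)) = 0.
Roots r₁ = 1, r₂ = -7 (distinct).
General solution: b(n) = A·(1)^n + B·(-7)^n.
From b(0) = 8: A + B = 8.
From b(1) = -1: A - 7B = -1.
Solving: A = \frac{55}{8}, B = \frac{9}{8}.
So b(n) = \frac{9 \left(-7\right)^{n}}{8} + \frac{55}{8}.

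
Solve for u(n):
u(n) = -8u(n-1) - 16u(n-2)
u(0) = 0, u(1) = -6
Characteristic equation: x² + 8x + 16 = 0, which is (x - (-4))².
Repeated root r = -4.
General solution: u(n) = (A + Bn)·(-4)^n.
From u(0) = 0: A = 0.
From u(1) = -6: (A + B)·(-4) = -6 ⇒ B = \frac{3}{2}.
So u(n) = \left(\frac{3 n}{2}\right) \cdot (-4)^n.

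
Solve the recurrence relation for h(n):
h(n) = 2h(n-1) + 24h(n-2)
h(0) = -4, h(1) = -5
Characteristic equation: x² - 2x - 24 = 0, which factors as (x - (-4))(x - (6)) = 0.
Roots r₁ = -4, r₂ = 6 (distinct).
General solution: h(n) = A·(-4)^n + B·(6)^n.
From h(0) = -4: A + B = -4.
From h(1) = -5: -4A + 6B = -5.
Solving: A = - \frac{19}{10}, B = - \frac{21}{10}.
So h(n) = - \frac{19 \left(-4\right)^{n}}{10} - \frac{21 \cdot 6^{n}}{10}.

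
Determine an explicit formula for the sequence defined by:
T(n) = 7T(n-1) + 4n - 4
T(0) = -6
First-order linear with linear forcing.
Homogeneous solution: T_h(n) = A·(7)^n.
Try particular T_p(n) = pn + q. Substituting:
  pn + q = 7(p(n-1) + q) + 4n - 4.
Matching the n-coefficient: p = 7p + 4 ⇒ p = - \frac{2}{3}.
Matching constants: q = -7p + 7q - 4 ⇒ q = - \frac{1}{9}.
General: T(n) = A·(7)^n - \frac{2 n}{3} - \frac{1}{9}.
Apply T(0) = -6: A - \frac{1}{9} = -6 ⇒ A = - \frac{53}{9}.
So T(n) = - \frac{53 \cdot 7^{n}}{9} - \frac{2 n}{3} - \frac{1}{9}.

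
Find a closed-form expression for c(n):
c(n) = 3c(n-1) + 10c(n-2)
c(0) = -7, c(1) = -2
Characteristic equation: x² - 3x - 10 = 0, which factors as (x - (-2))(x - (5)) = 0.
Roots r₁ = -2, r₂ = 5 (distinct).
General solution: c(n) = A·(-2)^n + B·(5)^n.
From c(0) = -7: A + B = -7.
From c(1) = -2: -2A + 5B = -2.
Solving: A = - \frac{33}{7}, B = - \frac{16}{7}.
So c(n) = - \frac{33 \left(-2\right)^{n}}{7} - \frac{16 \cdot 5^{n}}{7}.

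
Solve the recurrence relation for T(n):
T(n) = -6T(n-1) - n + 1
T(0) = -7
First-order linear with linear forcing.
Homogeneous solution: T_h(n) = A·(-6)^n.
Try particular T_p(n) = pn + q. Substituting:
  pn + q = -6(p(n-1) + q) - n + 1.
Matching the n-coefficient: p = -6p - 1 ⇒ p = - \frac{1}{7}.
Matching constants: q = 6p - 6q + 1 ⇒ q = \frac{1}{49}.
General: T(n) = A·(-6)^n - \frac{n}{7} + \frac{1}{49}.
Apply T(0) = -7: A + \frac{1}{49} = -7 ⇒ A = - \frac{344}{49}.
So T(n) = - \frac{344 \left(-6\right)^{n}}{49} - \frac{n}{7} + \frac{1}{49}.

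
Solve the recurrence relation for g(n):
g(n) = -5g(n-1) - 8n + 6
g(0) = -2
First-order linear with linear forcing.
Homogeneous solution: g_h(n) = A·(-5)^n.
Try particular g_p(n) = pn + q. Substituting:
  pn + q = -5(p(n-1) + q) - 8n + 6.
Matching the n-coefficient: p = -5p - 8 ⇒ p = - \frac{4}{3}.
Matching constants: q = 5p - 5q + 6 ⇒ q = - \frac{1}{9}.
General: g(n) = A·(-5)^n - \frac{4 n}{3} - \frac{1}{9}.
Apply g(0) = -2: A - \frac{1}{9} = -2 ⇒ A = - \frac{17}{9}.
So g(n) = - \frac{17 \left(-5\right)^{n}}{9} - \frac{4 n}{3} - \frac{1}{9}.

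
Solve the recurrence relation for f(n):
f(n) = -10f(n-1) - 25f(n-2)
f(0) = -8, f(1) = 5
Characteristic equation: x² + 10x + 25 = 0, which is (x - (-5))².
Repeated root r = -5.
General solution: f(n) = (A + Bn)·(-5)^n.
From f(0) = -8: A = -8.
From f(1) = 5: (A + B)·(-5) = 5 ⇒ B = 7.
So f(n) = \left(7 n - 8\right) \cdot (-5)^n.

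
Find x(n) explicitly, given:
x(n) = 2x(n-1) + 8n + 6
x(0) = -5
First-order linear with linear forcing.
Homogeneous solution: x_h(n) = A·(2)^n.
Try particular x_p(n) = pn + q. Substituting:
  pn + q = 2(p(n-1) + q) + 8n + 6.
Matching the n-coefficient: p = 2p + 8 ⇒ p = -8.
Matching constants: q = -2p + 2q + 6 ⇒ q = -22.
General: x(n) = A·(2)^n - 8 n - 22.
Apply x(0) = -5: A - 22 = -5 ⇒ A = 17.
So x(n) = 17 \cdot 2^{n} - 8 n - 22.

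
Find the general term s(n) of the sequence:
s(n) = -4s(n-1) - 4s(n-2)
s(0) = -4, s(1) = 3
Characteristic equation: x² + 4x + 4 = 0, which is (x - (-2))².
Repeated root r = -2.
General solution: s(n) = (A + Bn)·(-2)^n.
From s(0) = -4: A = -4.
From s(1) = 3: (A + B)·(-2) = 3 ⇒ B = \frac{5}{2}.
So s(n) = \left(\frac{5 n}{2} - 4\right) \cdot (-2)^n.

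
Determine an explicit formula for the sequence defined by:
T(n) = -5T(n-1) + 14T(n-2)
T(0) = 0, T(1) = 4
Characteristic equation: x² + 5x - 14 = 0, which factors as (x - (-7))(x - (2)) = 0.
Roots r₁ = -7, r₂ = 2 (distinct).
General solution: T(n) = A·(-7)^n + B·(2)^n.
From T(0) = 0: A + B = 0.
From T(1) = 4: -7A + 2B = 4.
Solving: A = - \frac{4}{9}, B = \frac{4}{9}.
So T(n) = - \frac{4 \left(-7\right)^{n}}{9} + \frac{4 \cdot 2^{n}}{9}.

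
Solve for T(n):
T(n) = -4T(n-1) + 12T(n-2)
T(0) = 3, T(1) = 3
Characteristic equation: x² + 4x - 12 = 0, which factors as (x - (2))(x - (-6)) = 0.
Roots r₁ = 2, r₂ = -6 (distinct).
General solution: T(n) = A·(2)^n + B·(-6)^n.
From T(0) = 3: A + B = 3.
From T(1) = 3: 2A - 6B = 3.
Solving: A = \frac{21}{8}, B = \frac{3}{8}.
So T(n) = \frac{3 \left(-6\right)^{n}}{8} + \frac{21 \cdot 2^{n}}{8}.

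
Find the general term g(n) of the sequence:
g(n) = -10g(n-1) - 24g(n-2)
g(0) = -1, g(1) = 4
Characteristic equation: x² + 10x + 24 = 0, which factors as (x - (-6))(x - (-4)) = 0.
Roots r₁ = -6, r₂ = -4 (distinct).
General solution: g(n) = A·(-6)^n + B·(-4)^n.
From g(0) = -1: A + B = -1.
From g(1) = 4: -6A - 4B = 4.
Solving: A = 0, B = -1.
So g(n) = - \left(-4\right)^{n}.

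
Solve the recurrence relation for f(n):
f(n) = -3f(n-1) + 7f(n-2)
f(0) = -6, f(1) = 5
Characteristic equation: x² + 3x - 7 = 0.
Discriminant Δ = (-3)² + 4·(7) = 37.
Roots r₁,₂ = (-3 ± √37)/2, so r₁ = - \frac{3}{2} + \frac{\sqrt{37}}{2}, r₂ = - \frac{\sqrt{37}}{2} - \frac{3}{2}.
General solution: f(n) = A·r₁^n + B·r₂^n.
From the initial conditions, A + B = -6 and r₁A + r₂B = 5.
Since r₁ - r₂ = √37: A = (5 - (-6)r₂)/√37 = -3 - \frac{4 \sqrt{37}}{37}, and B = -6 - A = -3 + \frac{4 \sqrt{37}}{37}.
So f(n) = \left(-3 - \frac{4 \sqrt{37}}{37}\right)\left(- \frac{3}{2} + \frac{\sqrt{37}}{2}\right)^n + \left(-3 + \frac{4 \sqrt{37}}{37}\right)\left(- \frac{\sqrt{37}}{2} - \frac{3}{2}\right)^n.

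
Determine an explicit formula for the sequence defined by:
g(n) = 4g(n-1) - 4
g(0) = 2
First-order linear non-homogeneous.
Homogeneous solution: g_h(n) = A·(4)^n.
Try constant particular solution g_p = K: K = 4K - 4 ⇒ K = \frac{4}{3}.
General: g(n) = A·(4)^n + \frac{4}{3}.
Apply g(0) = 2: A + \frac{4}{3} = 2 ⇒ A = \frac{2}{3}.
So g(n) = \frac{2 \cdot 4^{n}}{3} + \frac{4}{3}.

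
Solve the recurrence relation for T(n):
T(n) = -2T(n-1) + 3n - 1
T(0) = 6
First-order linear with linear forcing.
Homogeneous solution: T_h(n) = A·(-2)^n.
Try particular T_p(n) = pn + q. Substituting:
  pn + q = -2(p(n-1) + q) + 3n - 1.
Matching the n-coefficient: p = -2p + 3 ⇒ p = 1.
Matching constants: q = 2p - 2q - 1 ⇒ q = \frac{1}{3}.
General: T(n) = A·(-2)^n + n + \frac{1}{3}.
Apply T(0) = 6: A + \frac{1}{3} = 6 ⇒ A = \frac{17}{3}.
So T(n) = \frac{17 \left(-2\right)^{n}}{3} + n + \frac{1}{3}.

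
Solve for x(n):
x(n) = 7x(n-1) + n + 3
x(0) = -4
First-order linear with linear forcing.
Homogeneous solution: x_h(n) = A·(7)^n.
Try particular x_p(n) = pn + q. Substituting:
  pn + q = 7(p(n-1) + q) + n + 3.
Matching the n-coefficient: p = 7p + 1 ⇒ p = - \frac{1}{6}.
Matching constants: q = -7p + 7q + 3 ⇒ q = - \frac{25}{36}.
General: x(n) = A·(7)^n - \frac{n}{6} - \frac{25}{36}.
Apply x(0) = -4: A - \frac{25}{36} = -4 ⇒ A = - \frac{119}{36}.
So x(n) = - \frac{119 \cdot 7^{n}}{36} - \frac{n}{6} - \frac{25}{36}.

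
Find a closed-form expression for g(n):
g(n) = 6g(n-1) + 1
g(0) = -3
First-order linear non-homogeneous.
Homogeneous solution: g_h(n) = A·(6)^n.
Try constant particular solution g_p = K: K = 6K + 1 ⇒ K = - \frac{1}{5}.
General: g(n) = A·(6)^n - \frac{1}{5}.
Apply g(0) = -3: A - \frac{1}{5} = -3 ⇒ A = - \frac{14}{5}.
So g(n) = - \frac{14 \cdot 6^{n}}{5} - \frac{1}{5}.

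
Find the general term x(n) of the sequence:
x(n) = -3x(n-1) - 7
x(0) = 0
First-order linear non-homogeneous.
Homogeneous solution: x_h(n) = A·(-3)^n.
Try constant particular solution x_p = K: K = -3K - 7 ⇒ K = - \frac{7}{4}.
General: x(n) = A·(-3)^n - \frac{7}{4}.
Apply x(0) = 0: A - \frac{7}{4} = 0 ⇒ A = \frac{7}{4}.
So x(n) = \frac{7 \left(-3\right)^{n}}{4} - \frac{7}{4}.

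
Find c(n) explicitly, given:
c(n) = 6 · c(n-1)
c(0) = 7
Pure geometric recurrence with ratio 6.
By induction c(n) = c(0) · (6)^n = 7 \cdot 6^{n}.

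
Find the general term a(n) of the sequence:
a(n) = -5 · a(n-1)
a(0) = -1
Pure geometric recurrence with ratio -5.
By induction a(n) = a(0) · (-5)^n = - \left(-5\right)^{n}.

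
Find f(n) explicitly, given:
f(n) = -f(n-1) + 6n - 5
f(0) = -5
First-order linear with linear forcing.
Homogeneous solution: f_h(n) = A·(-1)^n.
Try particular f_p(n) = pn + q. Substituting:
  pn + q = -(p(n-1) + q) + 6n - 5.
Matching the n-coefficient: p = -p + 6 ⇒ p = 3.
Matching constants: q = p - q - 5 ⇒ q = -1.
General: f(n) = A·(-1)^n + 3 n - 1.
Apply f(0) = -5: A - 1 = -5 ⇒ A = -4.
So f(n) = - 4 \left(-1\right)^{n} + 3 n - 1.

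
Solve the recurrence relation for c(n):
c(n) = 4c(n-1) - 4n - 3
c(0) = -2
First-order linear with linear forcing.
Homogeneous solution: c_h(n) = A·(4)^n.
Try particular c_p(n) = pn + q. Substituting:
  pn + q = 4(p(n-1) + q) - 4n - 3.
Matching the n-coefficient: p = 4p - 4 ⇒ p = \frac{4}{3}.
Matching constants: q = -4p + 4q - 3 ⇒ q = \frac{25}{9}.
General: c(n) = A·(4)^n + \frac{4 n}{3} + \frac{25}{9}.
Apply c(0) = -2: A + \frac{25}{9} = -2 ⇒ A = - \frac{43}{9}.
So c(n) = - \frac{43 \cdot 4^{n}}{9} + \frac{4 n}{3} + \frac{25}{9}.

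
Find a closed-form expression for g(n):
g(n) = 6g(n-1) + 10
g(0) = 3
First-order linear non-homogeneous.
Homogeneous solution: g_h(n) = A·(6)^n.
Try constant particular solution g_p = K: K = 6K + 10 ⇒ K = -2.
General: g(n) = A·(6)^n - 2.
Apply g(0) = 3: A - 2 = 3 ⇒ A = 5.
So g(n) = 5 \cdot 6^{n} - 2.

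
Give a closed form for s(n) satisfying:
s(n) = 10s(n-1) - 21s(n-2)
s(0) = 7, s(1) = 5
Characteristic equation: x² - 10x + 21 = 0, which factors as (x - (3))(x - (7)) = 0.
Roots r₁ = 3, r₂ = 7 (distinct).
General solution: s(n) = A·(3)^n + B·(7)^n.
From s(0) = 7: A + B = 7.
From s(1) = 5: 3A + 7B = 5.
Solving: A = 11, B = -4.
So s(n) = 11 \cdot 3^{n} - 4 \cdot 7^{n}.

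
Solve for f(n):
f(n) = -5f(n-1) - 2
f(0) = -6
First-order linear non-homogeneous.
Homogeneous solution: f_h(n) = A·(-5)^n.
Try constant particular solution f_p = K: K = -5K - 2 ⇒ K = - \frac{1}{3}.
General: f(n) = A·(-5)^n - \frac{1}{3}.
Apply f(0) = -6: A - \frac{1}{3} = -6 ⇒ A = - \frac{17}{3}.
So f(n) = - \frac{17 \left(-5\right)^{n}}{3} - \frac{1}{3}.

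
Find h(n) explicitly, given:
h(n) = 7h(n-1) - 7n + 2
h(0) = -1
First-order linear with linear forcing.
Homogeneous solution: h_h(n) = A·(7)^n.
Try particular h_p(n) = pn + q. Substituting:
  pn + q = 7(p(n-1) + q) - 7n + 2.
Matching the n-coefficient: p = 7p - 7 ⇒ p = \frac{7}{6}.
Matching constants: q = -7p + 7q + 2 ⇒ q = \frac{37}{36}.
General: h(n) = A·(7)^n + \frac{7 n}{6} + \frac{37}{36}.
Apply h(0) = -1: A + \frac{37}{36} = -1 ⇒ A = - \frac{73}{36}.
So h(n) = - \frac{73 \cdot 7^{n}}{36} + \frac{7 n}{6} + \frac{37}{36}.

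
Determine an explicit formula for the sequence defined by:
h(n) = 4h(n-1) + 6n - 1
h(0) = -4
First-order linear with linear forcing.
Homogeneous solution: h_h(n) = A·(4)^n.
Try particular h_p(n) = pn + q. Substituting:
  pn + q = 4(p(n-1) + q) + 6n - 1.
Matching the n-coefficient: p = 4p + 6 ⇒ p = -2.
Matching constants: q = -4p + 4q - 1 ⇒ q = - \frac{7}{3}.
General: h(n) = A·(4)^n - 2 n - \frac{7}{3}.
Apply h(0) = -4: A - \frac{7}{3} = -4 ⇒ A = - \frac{5}{3}.
So h(n) = - \frac{5 \cdot 4^{n}}{3} - 2 n - \frac{7}{3}.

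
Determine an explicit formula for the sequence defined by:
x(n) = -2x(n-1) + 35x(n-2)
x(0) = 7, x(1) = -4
Characteristic equation: x² + 2x - 35 = 0, which factors as (x - (5))(x - (-7)) = 0.
Roots r₁ = 5, r₂ = -7 (distinct).
General solution: x(n) = A·(5)^n + B·(-7)^n.
From x(0) = 7: A + B = 7.
From x(1) = -4: 5A - 7B = -4.
Solving: A = \frac{15}{4}, B = \frac{13}{4}.
So x(n) = \frac{13 \left(-7\right)^{n}}{4} + \frac{15 \cdot 5^{n}}{4}.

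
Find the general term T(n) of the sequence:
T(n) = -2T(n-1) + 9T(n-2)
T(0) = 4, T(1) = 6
Characteristic equation: x² + 2x - 9 = 0.
Discriminant Δ = (-2)² + 4·(9) = 40.
Roots r₁,₂ = (-2 ± √40)/2, so r₁ = -1 + \sqrt{10}, r₂ = - \sqrt{10} - 1.
General solution: T(n) = A·r₁^n + B·r₂^n.
From the initial conditions, A + B = 4 and r₁A + r₂B = 6.
Since r₁ - r₂ = √40: A = (6 - (4)r₂)/√40 = \frac{\sqrt{10}}{2} + 2, and B = 4 - A = 2 - \frac{\sqrt{10}}{2}.
So T(n) = \left(\frac{\sqrt{10}}{2} + 2\right)\left(-1 + \sqrt{10}\right)^n + \left(2 - \frac{\sqrt{10}}{2}\right)\left(- \sqrt{10} - 1\right)^n.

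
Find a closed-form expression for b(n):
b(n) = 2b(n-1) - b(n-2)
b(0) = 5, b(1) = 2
Characteristic equation: x² - 2x + 1 = 0, which is (x - (1))².
Repeated root r = 1.
General solution: b(n) = (A + Bn)·(1)^n.
From b(0) = 5: A = 5.
From b(1) = 2: (A + B)·(1) = 2 ⇒ B = -3.
So b(n) = \left(5 - 3 n\right) \cdot (1)^n.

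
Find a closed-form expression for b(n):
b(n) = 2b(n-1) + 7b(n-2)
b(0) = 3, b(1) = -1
Characteristic equation: x² - 2x - 7 = 0.
Discriminant Δ = (2)² + 4·(7) = 32.
Roots r₁,₂ = (2 ± √32)/2, so r₁ = 1 + 2 \sqrt{2}, r₂ = 1 - 2 \sqrt{2}.
General solution: b(n) = A·r₁^n + B·r₂^n.
From the initial conditions, A + B = 3 and r₁A + r₂B = -1.
Since r₁ - r₂ = √32: A = (-1 - (3)r₂)/√32 = \frac{3}{2} - \frac{\sqrt{2}}{2}, and B = 3 - A = \frac{\sqrt{2}}{2} + \frac{3}{2}.
So b(n) = \left(\frac{3}{2} - \frac{\sqrt{2}}{2}\right)\left(1 + 2 \sqrt{2}\right)^n + \left(\frac{\sqrt{2}}{2} + \frac{3}{2}\right)\left(1 - 2 \sqrt{2}\right)^n.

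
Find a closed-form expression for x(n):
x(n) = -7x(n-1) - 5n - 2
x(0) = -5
First-order linear with linear forcing.
Homogeneous solution: x_h(n) = A·(-7)^n.
Try particular x_p(n) = pn + q. Substituting:
  pn + q = -7(p(n-1) + q) - 5n - 2.
Matching the n-coefficient: p = -7p - 5 ⇒ p = - \frac{5}{8}.
Matching constants: q = 7p - 7q - 2 ⇒ q = - \frac{51}{64}.
General: x(n) = A·(-7)^n - \frac{5 n}{8} - \frac{51}{64}.
Apply x(0) = -5: A - \frac{51}{64} = -5 ⇒ A = - \frac{269}{64}.
So x(n) = - \frac{269 \left(-7\right)^{n}}{64} - \frac{5 n}{8} - \frac{51}{64}.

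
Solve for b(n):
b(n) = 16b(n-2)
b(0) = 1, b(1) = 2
Characteristic equation: x² - 16 = 0, which factors as (x - (-4))(x - (4)) = 0.
Roots r₁ = -4, r₂ = 4 (distinct).
General solution: b(n) = A·(-4)^n + B·(4)^n.
From b(0) = 1: A + B = 1.
From b(1) = 2: -4A + 4B = 2.
Solving: A = \frac{1}{4}, B = \frac{3}{4}.
So b(n) = \frac{\left(-4\right)^{n}}{4} + \frac{3 \cdot 4^{n}}{4}.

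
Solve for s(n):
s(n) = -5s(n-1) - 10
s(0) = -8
First-order linear non-homogeneous.
Homogeneous solution: s_h(n) = A·(-5)^n.
Try constant particular solution s_p = K: K = -5K - 10 ⇒ K = - \frac{5}{3}.
General: s(n) = A·(-5)^n - \frac{5}{3}.
Apply s(0) = -8: A - \frac{5}{3} = -8 ⇒ A = - \frac{19}{3}.
So s(n) = - \frac{19 \left(-5\right)^{n}}{3} - \frac{5}{3}.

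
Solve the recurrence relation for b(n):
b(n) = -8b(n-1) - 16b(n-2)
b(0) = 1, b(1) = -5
Characteristic equation: x² + 8x + 16 = 0, which is (x - (-4))².
Repeated root r = -4.
General solution: b(n) = (A + Bn)·(-4)^n.
From b(0) = 1: A = 1.
From b(1) = -5: (A + B)·(-4) = -5 ⇒ B = \frac{1}{4}.
So b(n) = \left(\frac{n}{4} + 1\right) \cdot (-4)^n.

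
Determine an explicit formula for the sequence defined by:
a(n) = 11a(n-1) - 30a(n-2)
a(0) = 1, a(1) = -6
Characteristic equation: x² - 11x + 30 = 0, which factors as (x - (6))(x - (5)) = 0.
Roots r₁ = 6, r₂ = 5 (distinct).
General solution: a(n) = A·(6)^n + B·(5)^n.
From a(0) = 1: A + B = 1.
From a(1) = -6: 6A + 5B = -6.
Solving: A = -11, B = 12.
So a(n) = 12 \cdot 5^{n} - 11 \cdot 6^{n}.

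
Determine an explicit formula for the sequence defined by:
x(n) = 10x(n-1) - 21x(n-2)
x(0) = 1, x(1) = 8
Characteristic equation: x² - 10x + 21 = 0, which factors as (x - (3))(x - (7)) = 0.
Roots r₁ = 3, r₂ = 7 (distinct).
General solution: x(n) = A·(3)^n + B·(7)^n.
From x(0) = 1: A + B = 1.
From x(1) = 8: 3A + 7B = 8.
Solving: A = - \frac{1}{4}, B = \frac{5}{4}.
So x(n) = - \frac{3^{n}}{4} + \frac{5 \cdot 7^{n}}{4}.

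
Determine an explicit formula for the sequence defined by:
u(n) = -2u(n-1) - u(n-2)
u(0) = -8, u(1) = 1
Characteristic equation: x² + 2x + 1 = 0, which is (x - (-1))².
Repeated root r = -1.
General solution: u(n) = (A + Bn)·(-1)^n.
From u(0) = -8: A = -8.
From u(1) = 1: (A + B)·(-1) = 1 ⇒ B = 7.
So u(n) = \left(7 n - 8\right) \cdot (-1)^n.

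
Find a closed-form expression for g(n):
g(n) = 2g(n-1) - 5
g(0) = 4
First-order linear non-homogeneous.
Homogeneous solution: g_h(n) = A·(2)^n.
Try constant particular solution g_p = K: K = 2K - 5 ⇒ K = 5.
General: g(n) = A·(2)^n + 5.
Apply g(0) = 4: A + 5 = 4 ⇒ A = -1.
So g(n) = 5 - 2^{n}.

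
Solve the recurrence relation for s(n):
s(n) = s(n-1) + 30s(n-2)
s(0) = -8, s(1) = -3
Characteristic equation: x² - x - 30 = 0, which factors as (x - (6))(x - (-5)) = 0.
Roots r₁ = 6, r₂ = -5 (distinct).
General solution: s(n) = A·(6)^n + B·(-5)^n.
From s(0) = -8: A + B = -8.
From s(1) = -3: 6A - 5B = -3.
Solving: A = - \frac{43}{11}, B = - \frac{45}{11}.
So s(n) = - \frac{45 \left(-5\right)^{n}}{11} - \frac{43 \cdot 6^{n}}{11}.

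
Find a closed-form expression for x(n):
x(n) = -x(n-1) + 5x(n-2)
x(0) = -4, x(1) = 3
Characteristic equation: x² + x - 5 = 0.
Discriminant Δ = (-1)² + 4·(5) = 21.
Roots r₁,₂ = (-1 ± √21)/2, so r₁ = - \frac{1}{2} + \frac{\sqrt{21}}{2}, r₂ = - \frac{\sqrt{21}}{2} - \frac{1}{2}.
General solution: x(n) = A·r₁^n + B·r₂^n.
From the initial conditions, A + B = -4 and r₁A + r₂B = 3.
Since r₁ - r₂ = √21: A = (3 - (-4)r₂)/√21 = -2 + \frac{\sqrt{21}}{21}, and B = -4 - A = -2 - \frac{\sqrt{21}}{21}.
So x(n) = \left(-2 + \frac{\sqrt{21}}{21}\right)\left(- \frac{1}{2} + \frac{\sqrt{21}}{2}\right)^n + \left(-2 - \frac{\sqrt{21}}{21}\right)\left(- \frac{\sqrt{21}}{2} - \frac{1}{2}\right)^n.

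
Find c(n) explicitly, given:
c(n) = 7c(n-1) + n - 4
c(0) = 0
First-order linear with linear forcing.
Homogeneous solution: c_h(n) = A·(7)^n.
Try particular c_p(n) = pn + q. Substituting:
  pn + q = 7(p(n-1) + q) + n - 4.
Matching the n-coefficient: p = 7p + 1 ⇒ p = - \frac{1}{6}.
Matching constants: q = -7p + 7q - 4 ⇒ q = \frac{17}{36}.
General: c(n) = A·(7)^n - \frac{n}{6} + \frac{17}{36}.
Apply c(0) = 0: A + \frac{17}{36} = 0 ⇒ A = - \frac{17}{36}.
So c(n) = - \frac{17 \cdot 7^{n}}{36} - \frac{n}{6} + \frac{17}{36}.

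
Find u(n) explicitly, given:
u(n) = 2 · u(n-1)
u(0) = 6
Pure geometric recurrence with ratio 2.
By induction u(n) = u(0) · (2)^n = 6 \cdot 2^{n}.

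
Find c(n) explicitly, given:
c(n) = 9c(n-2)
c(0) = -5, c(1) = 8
Characteristic equation: x² - 9 = 0, which factors as (x - (3))(x - (-3)) = 0.
Roots r₁ = 3, r₂ = -3 (distinct).
General solution: c(n) = A·(3)^n + B·(-3)^n.
From c(0) = -5: A + B = -5.
From c(1) = 8: 3A - 3B = 8.
Solving: A = - \frac{7}{6}, B = - \frac{23}{6}.
So c(n) = - \frac{23 \left(-3\right)^{n}}{6} - \frac{7 \cdot 3^{n}}{6}.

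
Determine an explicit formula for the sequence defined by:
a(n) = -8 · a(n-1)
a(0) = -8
Pure geometric recurrence with ratio -8.
By induction a(n) = a(0) · (-8)^n = - 8 \left(-8\right)^{n}.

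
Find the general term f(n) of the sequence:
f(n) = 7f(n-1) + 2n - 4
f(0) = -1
First-order linear with linear forcing.
Homogeneous solution: f_h(n) = A·(7)^n.
Try particular f_p(n) = pn + q. Substituting:
  pn + q = 7(p(n-1) + q) + 2n - 4.
Matching the n-coefficient: p = 7p + 2 ⇒ p = - \frac{1}{3}.
Matching constants: q = -7p + 7q - 4 ⇒ q = \frac{5}{18}.
General: f(n) = A·(7)^n - \frac{n}{3} + \frac{5}{18}.
Apply f(0) = -1: A + \frac{5}{18} = -1 ⇒ A = - \frac{23}{18}.
So f(n) = - \frac{23 \cdot 7^{n}}{18} - \frac{n}{3} + \frac{5}{18}.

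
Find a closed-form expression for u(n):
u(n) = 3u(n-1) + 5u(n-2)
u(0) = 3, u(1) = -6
Characteristic equation: x² - 3x - 5 = 0.
Discriminant Δ = (3)² + 4·(5) = 29.
Roots r₁,₂ = (3 ± √29)/2, so r₁ = \frac{3}{2} + \frac{\sqrt{29}}{2}, r₂ = \frac{3}{2} - \frac{\sqrt{29}}{2}.
General solution: u(n) = A·r₁^n + B·r₂^n.
From the initial conditions, A + B = 3 and r₁A + r₂B = -6.
Since r₁ - r₂ = √29: A = (-6 - (3)r₂)/√29 = \frac{3}{2} - \frac{21 \sqrt{29}}{58}, and B = 3 - A = \frac{3}{2} + \frac{21 \sqrt{29}}{58}.
So u(n) = \left(\frac{3}{2} - \frac{21 \sqrt{29}}{58}\right)\left(\frac{3}{2} + \frac{\sqrt{29}}{2}\right)^n + \left(\frac{3}{2} + \frac{21 \sqrt{29}}{58}\right)\left(\frac{3}{2} - \frac{\sqrt{29}}{2}\right)^n.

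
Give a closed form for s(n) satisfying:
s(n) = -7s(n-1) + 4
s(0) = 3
First-order linear non-homogeneous.
Homogeneous solution: s_h(n) = A·(-7)^n.
Try constant particular solution s_p = K: K = -7K + 4 ⇒ K = \frac{1}{2}.
General: s(n) = A·(-7)^n + \frac{1}{2}.
Apply s(0) = 3: A + \frac{1}{2} = 3 ⇒ A = \frac{5}{2}.
So s(n) = \frac{5 \left(-7\right)^{n}}{2} + \frac{1}{2}.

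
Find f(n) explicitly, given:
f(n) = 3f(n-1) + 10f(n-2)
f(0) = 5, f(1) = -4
Characteristic equation: x² - 3x - 10 = 0, which factors as (x - (5))(x - (-2)) = 0.
Roots r₁ = 5, r₂ = -2 (distinct).
General solution: f(n) = A·(5)^n + B·(-2)^n.
From f(0) = 5: A + B = 5.
From f(1) = -4: 5A - 2B = -4.
Solving: A = \frac{6}{7}, B = \frac{29}{7}.
So f(n) = \frac{29 \left(-2\right)^{n}}{7} + \frac{6 \cdot 5^{n}}{7}.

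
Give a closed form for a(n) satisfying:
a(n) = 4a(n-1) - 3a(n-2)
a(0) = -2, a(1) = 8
Characteristic equation: x² - 4x + 3 = 0, which factors as (x - (1))(x - (3)) = 0.
Roots r₁ = 1, r₂ = 3 (distinct).
General solution: a(n) = A·(1)^n + B·(3)^n.
From a(0) = -2: A + B = -2.
From a(1) = 8: A + 3B = 8.
Solving: A = -7, B = 5.
So a(n) = 5 \cdot 3^{n} - 7.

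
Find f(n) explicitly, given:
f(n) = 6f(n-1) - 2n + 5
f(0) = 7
First-order linear with linear forcing.
Homogeneous solution: f_h(n) = A·(6)^n.
Try particular f_p(n) = pn + q. Substituting:
  pn + q = 6(p(n-1) + q) - 2n + 5.
Matching the n-coefficient: p = 6p - 2 ⇒ p = \frac{2}{5}.
Matching constants: q = -6p + 6q + 5 ⇒ q = - \frac{13}{25}.
General: f(n) = A·(6)^n + \frac{2 n}{5} - \frac{13}{25}.
Apply f(0) = 7: A - \frac{13}{25} = 7 ⇒ A = \frac{188}{25}.
So f(n) = \frac{188 \cdot 6^{n}}{25} + \frac{2 n}{5} - \frac{13}{25}.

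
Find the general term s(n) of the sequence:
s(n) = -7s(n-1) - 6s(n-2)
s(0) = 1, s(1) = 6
Characteristic equation: x² + 7x + 6 = 0, which factors as (x - (-6))(x - (-1)) = 0.
Roots r₁ = -6, r₂ = -1 (distinct).
General solution: s(n) = A·(-6)^n + B·(-1)^n.
From s(0) = 1: A + B = 1.
From s(1) = 6: -6A - B = 6.
Solving: A = - \frac{7}{5}, B = \frac{12}{5}.
So s(n) = \frac{12 \left(-1\right)^{n}}{5} - \frac{7 \left(-6\right)^{n}}{5}.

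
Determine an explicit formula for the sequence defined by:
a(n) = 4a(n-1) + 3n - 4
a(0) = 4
First-order linear with linear forcing.
Homogeneous solution: a_h(n) = A·(4)^n.
Try particular a_p(n) = pn + q. Substituting:
  pn + q = 4(p(n-1) + q) + 3n - 4.
Matching the n-coefficient: p = 4p + 3 ⇒ p = -1.
Matching constants: q = -4p + 4q - 4 ⇒ q = 0.
General: a(n) = A·(4)^n - n + 0.
Apply a(0) = 4: A + 0 = 4 ⇒ A = 4.
So a(n) = 4 \cdot 4^{n} - n.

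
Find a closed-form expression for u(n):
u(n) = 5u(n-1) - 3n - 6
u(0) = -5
First-order linear with linear forcing.
Homogeneous solution: u_h(n) = A·(5)^n.
Try particular u_p(n) = pn + q. Substituting:
  pn + q = 5(p(n-1) + q) - 3n - 6.
Matching the n-coefficient: p = 5p - 3 ⇒ p = \frac{3}{4}.
Matching constants: q = -5p + 5q - 6 ⇒ q = \frac{39}{16}.
General: u(n) = A·(5)^n + \frac{3 n}{4} + \frac{39}{16}.
Apply u(0) = -5: A + \frac{39}{16} = -5 ⇒ A = - \frac{119}{16}.
So u(n) = - \frac{119 \cdot 5^{n}}{16} + \frac{3 n}{4} + \frac{39}{16}.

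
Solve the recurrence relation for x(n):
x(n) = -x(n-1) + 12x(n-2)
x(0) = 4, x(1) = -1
Characteristic equation: x² + x - 12 = 0, which factors as (x - (-4))(x - (3)) = 0.
Roots r₁ = -4, r₂ = 3 (distinct).
General solution: x(n) = A·(-4)^n + B·(3)^n.
From x(0) = 4: A + B = 4.
From x(1) = -1: -4A + 3B = -1.
Solving: A = \frac{13}{7}, B = \frac{15}{7}.
So x(n) = \frac{13 \left(-4\right)^{n}}{7} + \frac{15 \cdot 3^{n}}{7}.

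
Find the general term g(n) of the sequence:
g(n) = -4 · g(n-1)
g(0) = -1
Pure geometric recurrence with ratio -4.
By induction g(n) = g(0) · (-4)^n = - \left(-4\right)^{n}.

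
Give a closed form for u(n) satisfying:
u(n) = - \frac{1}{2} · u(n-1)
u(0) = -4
Pure geometric recurrence with ratio - \frac{1}{2}.
By induction u(n) = u(0) · (- \frac{1}{2})^n = - 4 \left(- \frac{1}{2}\right)^{n}.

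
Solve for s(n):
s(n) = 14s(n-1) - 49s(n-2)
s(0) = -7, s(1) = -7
Characteristic equation: x² - 14x + 49 = 0, which is (x - (7))².
Repeated root r = 7.
General solution: s(n) = (A + Bn)·(7)^n.
From s(0) = -7: A = -7.
From s(1) = -7: (A + B)·(7) = -7 ⇒ B = 6.
So s(n) = \left(6 n - 7\right) \cdot (7)^n.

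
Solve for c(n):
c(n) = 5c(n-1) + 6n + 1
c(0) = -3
First-order linear with linear forcing.
Homogeneous solution: c_h(n) = A·(5)^n.
Try particular c_p(n) = pn + q. Substituting:
  pn + q = 5(p(n-1) + q) + 6n + 1.
Matching the n-coefficient: p = 5p + 6 ⇒ p = - \frac{3}{2}.
Matching constants: q = -5p + 5q + 1 ⇒ q = - \frac{17}{8}.
General: c(n) = A·(5)^n - \frac{3 n}{2} - \frac{17}{8}.
Apply c(0) = -3: A - \frac{17}{8} = -3 ⇒ A = - \frac{7}{8}.
So c(n) = - \frac{7 \cdot 5^{n}}{8} - \frac{3 n}{2} - \frac{17}{8}.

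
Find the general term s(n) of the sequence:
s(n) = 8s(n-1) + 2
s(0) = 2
First-order linear non-homogeneous.
Homogeneous solution: s_h(n) = A·(8)^n.
Try constant particular solution s_p = K: K = 8K + 2 ⇒ K = - \frac{2}{7}.
General: s(n) = A·(8)^n - \frac{2}{7}.
Apply s(0) = 2: A - \frac{2}{7} = 2 ⇒ A = \frac{16}{7}.
So s(n) = \frac{16 \cdot 8^{n}}{7} - \frac{2}{7}.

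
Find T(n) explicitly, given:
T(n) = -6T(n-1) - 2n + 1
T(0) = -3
First-order linear with linear forcing.
Homogeneous solution: T_h(n) = A·(-6)^n.
Try particular T_p(n) = pn + q. Substituting:
  pn + q = -6(p(n-1) + q) - 2n + 1.
Matching the n-coefficient: p = -6p - 2 ⇒ p = - \frac{2}{7}.
Matching constants: q = 6p - 6q + 1 ⇒ q = - \frac{5}{49}.
General: T(n) = A·(-6)^n - \frac{2 n}{7} - \frac{5}{49}.
Apply T(0) = -3: A - \frac{5}{49} = -3 ⇒ A = - \frac{142}{49}.
So T(n) = - \frac{142 \left(-6\right)^{n}}{49} - \frac{2 n}{7} - \frac{5}{49}.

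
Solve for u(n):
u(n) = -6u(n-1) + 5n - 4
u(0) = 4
First-order linear with linear forcing.
Homogeneous solution: u_h(n) = A·(-6)^n.
Try particular u_p(n) = pn + q. Substituting:
  pn + q = -6(p(n-1) + q) + 5n - 4.
Matching the n-coefficient: p = -6p + 5 ⇒ p = \frac{5}{7}.
Matching constants: q = 6p - 6q - 4 ⇒ q = \frac{2}{49}.
General: u(n) = A·(-6)^n + \frac{5 n}{7} + \frac{2}{49}.
Apply u(0) = 4: A + \frac{2}{49} = 4 ⇒ A = \frac{194}{49}.
So u(n) = \frac{194 \left(-6\right)^{n}}{49} + \frac{5 n}{7} + \frac{2}{49}.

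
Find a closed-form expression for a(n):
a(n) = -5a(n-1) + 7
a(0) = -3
First-order linear non-homogeneous.
Homogeneous solution: a_h(n) = A·(-5)^n.
Try constant particular solution a_p = K: K = -5K + 7 ⇒ K = \frac{7}{6}.
General: a(n) = A·(-5)^n + \frac{7}{6}.
Apply a(0) = -3: A + \frac{7}{6} = -3 ⇒ A = - \frac{25}{6}.
So a(n) = \frac{7}{6} - \frac{25 \left(-5\right)^{n}}{6}.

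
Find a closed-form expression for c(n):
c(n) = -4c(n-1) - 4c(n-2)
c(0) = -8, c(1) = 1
Characteristic equation: x² + 4x + 4 = 0, which is (x - (-2))².
Repeated root r = -2.
General solution: c(n) = (A + Bn)·(-2)^n.
From c(0) = -8: A = -8.
From c(1) = 1: (A + B)·(-2) = 1 ⇒ B = \frac{15}{2}.
So c(n) = \left(\frac{15 n}{2} - 8\right) \cdot (-2)^n.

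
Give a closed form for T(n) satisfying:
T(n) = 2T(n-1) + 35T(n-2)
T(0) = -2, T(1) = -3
Characteristic equation: x² - 2x - 35 = 0, which factors as (x - (-5))(x - (7)) = 0.
Roots r₁ = -5, r₂ = 7 (distinct).
General solution: T(n) = A·(-5)^n + B·(7)^n.
From T(0) = -2: A + B = -2.
From T(1) = -3: -5A + 7B = -3.
Solving: A = - \frac{11}{12}, B = - \frac{13}{12}.
So T(n) = - \frac{11 \left(-5\right)^{n}}{12} - \frac{13 \cdot 7^{n}}{12}.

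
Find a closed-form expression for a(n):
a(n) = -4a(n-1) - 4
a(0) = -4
First-order linear non-homogeneous.
Homogeneous solution: a_h(n) = A·(-4)^n.
Try constant particular solution a_p = K: K = -4K - 4 ⇒ K = - \frac{4}{5}.
General: a(n) = A·(-4)^n - \frac{4}{5}.
Apply a(0) = -4: A - \frac{4}{5} = -4 ⇒ A = - \frac{16}{5}.
So a(n) = - \frac{16 \left(-4\right)^{n}}{5} - \frac{4}{5}.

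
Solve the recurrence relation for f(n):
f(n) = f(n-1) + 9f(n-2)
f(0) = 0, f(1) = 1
Characteristic equation: x² - x - 9 = 0.
Discriminant Δ = (1)² + 4·(9) = 37.
Roots r₁,₂ = (1 ± √37)/2, so r₁ = \frac{1}{2} + \frac{\sqrt{37}}{2}, r₂ = \frac{1}{2} - \frac{\sqrt{37}}{2}.
General solution: f(n) = A·r₁^n + B·r₂^n.
From the initial conditions, A + B = 0 and r₁A + r₂B = 1.
Since r₁ - r₂ = √37: A = (1 - (0)r₂)/√37 = \frac{\sqrt{37}}{37}, and B = 0 - A = - \frac{\sqrt{37}}{37}.
So f(n) = \left(\frac{\sqrt{37}}{37}\right)\left(\frac{1}{2} + \frac{\sqrt{37}}{2}\right)^n + \left(- \frac{\sqrt{37}}{37}\right)\left(\frac{1}{2} - \frac{\sqrt{37}}{2}\right)^n.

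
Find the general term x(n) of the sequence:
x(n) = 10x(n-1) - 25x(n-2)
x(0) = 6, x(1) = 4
Characteristic equation: x² - 10x + 25 = 0, which is (x - (5))².
Repeated root r = 5.
General solution: x(n) = (A + Bn)·(5)^n.
From x(0) = 6: A = 6.
From x(1) = 4: (A + B)·(5) = 4 ⇒ B = - \frac{26}{5}.
So x(n) = \left(6 - \frac{26 n}{5}\right) \cdot (5)^n.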